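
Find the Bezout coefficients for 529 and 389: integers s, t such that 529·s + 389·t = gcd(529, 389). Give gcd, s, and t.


Euclidean algorithm on (529, 389) — divide until remainder is 0:
  529 = 1 · 389 + 140
  389 = 2 · 140 + 109
  140 = 1 · 109 + 31
  109 = 3 · 31 + 16
  31 = 1 · 16 + 15
  16 = 1 · 15 + 1
  15 = 15 · 1 + 0
gcd(529, 389) = 1.
Track Bezout coefficients alongside the remainders: start with r₀ = 529 = a·1 + b·0 (s = 1, t = 0) and r₁ = 389 = a·0 + b·1 (s = 0, t = 1); each new remainder r_{k+1} = r_{k-1} − q_k·r_k inherits s_{k+1} = s_{k-1} − q_k·s_k, t_{k+1} = t_{k-1} − q_k·t_k, so r_k = a·s_k + b·t_k at every step:
  q = 1: r = 140, s = 1 − 1·0 = 1, t = 0 − 1·1 = -1  (check: 529·1 + 389·(-1) = 140)
  q = 2: r = 109, s = 0 − 2·1 = -2, t = 1 − 2·(-1) = 3  (check: 529·(-2) + 389·3 = 109)
  q = 1: r = 31, s = 1 − 1·(-2) = 3, t = -1 − 1·3 = -4  (check: 529·3 + 389·(-4) = 31)
  q = 3: r = 16, s = -2 − 3·3 = -11, t = 3 − 3·(-4) = 15  (check: 529·(-11) + 389·15 = 16)
  q = 1: r = 15, s = 3 − 1·(-11) = 14, t = -4 − 1·15 = -19  (check: 529·14 + 389·(-19) = 15)
  q = 1: r = 1, s = -11 − 1·14 = -25, t = 15 − 1·(-19) = 34  (check: 529·(-25) + 389·34 = 1)
The row with r = 1 (the gcd) gives the Bezout coefficients s = -25, t = 34.
Result: 529 · (-25) + 389 · (34) = 1.

gcd(529, 389) = 1; s = -25, t = 34 (check: 529·(-25) + 389·34 = 1).


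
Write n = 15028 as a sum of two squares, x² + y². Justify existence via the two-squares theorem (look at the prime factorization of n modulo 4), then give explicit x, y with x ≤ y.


Step 1: Factor n = 15028 = 2^2 · 13 · 17^2.
Step 2: Check the mod-4 condition on each prime factor: 2 = 2 (special); 13 ≡ 1 (mod 4), exponent 1; 17 ≡ 1 (mod 4), exponent 2.
All primes ≡ 3 (mod 4) appear to even exponent (or don't appear), so by the two-squares theorem n IS expressible as a sum of two squares.
Step 3: Build a representation. Group n = k² · m with k = 2 and m = 13 · 17 · 17 = 3757 (a product of primes ≡ 1 (mod 4)); a representation of m scales to one of n via (k·x)² + (k·y)² = k²(x² + y²). Each prime p ≡ 1 (mod 4) is itself a sum of two squares; find a² by testing p − a² for a perfect square:
  13: 13 − 1² = 12, 13 − 2² = 9 = 3² ⇒ 13 = 2² + 3².
  17: 17 − 1² = 16 = 4² ⇒ 17 = 1² + 4².
  Combine using the Brahmagupta–Fibonacci identity (a² + b²)(c² + d²) = (ac − bd)² + (ad + bc)² = (ac + bd)² + (ad − bc)²:
  13 · 17 = 221: from (2² + 3²)(1² + 4²), take (2·1 − 3·4, 2·4 + 3·1) = (2 − 12, 8 + 3) = (-10, 11); dropping signs (only squares matter) gives (10, 11); check 10² + 11² = 100 + 121 = 221 ✓.
  221 · 17 = 3757: from (10² + 11²)(1² + 4²), take (10·1 − 11·4, 10·4 + 11·1) = (10 − 44, 40 + 11) = (-34, 51); dropping signs (only squares matter) gives (34, 51); check 34² + 51² = 1156 + 2601 = 3757 ✓.
  Scale by k = 2: (2·34, 2·51) = (68, 102).
Step 4: Order so x ≤ y and verify: 68² + 102² = 4624 + 10404 = 15028 = n. ✓

n = 15028 = 68² + 102² (one valid representation with x ≤ y).


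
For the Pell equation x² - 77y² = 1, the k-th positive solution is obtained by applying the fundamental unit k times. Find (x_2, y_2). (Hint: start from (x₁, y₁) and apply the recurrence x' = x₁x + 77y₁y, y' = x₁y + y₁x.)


Step 1: Find the fundamental solution (x₁, y₁) of x² - 77y² = 1.
  Expand √77 as a continued fraction. a₀ = ⌊√77⌋ = 8; iterate m_{k+1} = d_k·a_k − m_k, d_{k+1} = (77 − m_{k+1}²)/d_k, a_{k+1} = ⌊(a₀ + m_{k+1})/d_{k+1}⌋ (starting m₀ = 0, d₀ = 1), with convergents p_k = a_k·p_{k-1} + p_{k-2}, q_k = a_k·q_{k-1} + q_{k-2} (p₋₁ = 1, q₋₁ = 0):
  k = 0: a₀ = 8; p₀/q₀ = 8/1; p₀² − 77·q₀² = 64 − 77 = -13.
  k = 1: m = 8, d = 13, a = ⌊(8 + 8)/13⌋ = 1; p/q = (1·8 + 1)/(1·1 + 0) = 9/1; p² − 77·q² = 81 − 77 = 4.
  k = 2: m = 5, d = 4, a = ⌊(8 + 5)/4⌋ = 3; p/q = (3·9 + 8)/(3·1 + 1) = 35/4; p² − 77·q² = 1225 − 1232 = -7.
  k = 3: m = 7, d = 7, a = ⌊(8 + 7)/7⌋ = 2; p/q = (2·35 + 9)/(2·4 + 1) = 79/9; p² − 77·q² = 6241 − 6237 = 4.
  k = 4: m = 7, d = 4, a = ⌊(8 + 7)/4⌋ = 3; p/q = (3·79 + 35)/(3·9 + 4) = 272/31; p² − 77·q² = 73984 − 73997 = -13.
  k = 5: m = 5, d = 13, a = ⌊(8 + 5)/13⌋ = 1; p/q = (1·272 + 79)/(1·31 + 9) = 351/40; p² − 77·q² = 123201 − 123200 = 1.
  The first convergent with p² − 77·q² = 1 gives the fundamental solution (x₁, y₁) = (351, 40).
Step 2: Apply the recurrence (x_{n+1}, y_{n+1}) = (x₁x_n + 77y₁y_n, x₁y_n + y₁x_n) repeatedly.
  From (x_1, y_1) = (351, 40): x_2 = 351·351 + 77·40·40 = 246401; y_2 = 351·40 + 40·351 = 28080.
Step 3: Verify x_2² - 77·y_2² = 60713452801 - 60713452800 = 1 (should be 1). ✓

(x_1, y_1) = (351, 40); (x_2, y_2) = (246401, 28080).


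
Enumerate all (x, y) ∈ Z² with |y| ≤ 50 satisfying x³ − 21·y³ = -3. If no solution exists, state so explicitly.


The equation is x³ - 21y³ = -3. For fixed y, x³ = 21·y³ − 3, so a solution requires the RHS to be a perfect cube.
Strategy: iterate y from -50 to 50, compute RHS = 21·y³ − 3, and check whether it is a (positive or negative) perfect cube.
Check small values of y:
  y = 0: RHS = -3 is not a perfect cube.
  y = 1: RHS = 18 is not a perfect cube.
  y = -1: RHS = -24 is not a perfect cube.
  y = 2: RHS = 165 is not a perfect cube.
  y = -2: RHS = -171 is not a perfect cube.
  y = 3: RHS = 564 is not a perfect cube.
  y = -3: RHS = -570 is not a perfect cube.
Continuing the search up to |y| = 50 finds no solutions either.
No (x, y) in the scanned range satisfies the equation.

No integer solutions with |y| ≤ 50.


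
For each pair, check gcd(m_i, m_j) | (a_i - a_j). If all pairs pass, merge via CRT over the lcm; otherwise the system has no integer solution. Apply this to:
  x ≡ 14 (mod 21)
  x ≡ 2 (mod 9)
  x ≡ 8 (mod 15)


Moduli 21, 9, 15 are not pairwise coprime, so CRT works modulo lcm(m_i) when all pairwise compatibility conditions hold.
Pairwise compatibility: gcd(m_i, m_j) must divide a_i - a_j for every pair.
Merge one congruence at a time:
  Start: x ≡ 14 (mod 21).
  Combine with x ≡ 2 (mod 9): gcd(21, 9) = 3; 2 - 14 = -12, which IS divisible by 3, so compatible.
    Write x = 14 + 21·t and substitute into x ≡ 2 (mod 9): 21·t ≡ 2 − 14 = -12 (mod 9).
    Divide the congruence (and modulus) by g = 3: 7·t ≡ -4 (mod 3).
    Reduce coefficients mod 3: 1·t ≡ 2 (mod 3).
    So t ≡ 2 (mod 3).
    Then x = 14 + 21·2 = 56, valid modulo lcm(21, 9) = 63: x ≡ 56 (mod 63).
  Combine with x ≡ 8 (mod 15): gcd(63, 15) = 3; 8 - 56 = -48, which IS divisible by 3, so compatible.
    Write x = 56 + 63·t and substitute into x ≡ 8 (mod 15): 63·t ≡ 8 − 56 = -48 (mod 15).
    Divide the congruence (and modulus) by g = 3: 21·t ≡ -16 (mod 5).
    Reduce coefficients mod 5: 1·t ≡ 4 (mod 5).
    So t ≡ 4 (mod 5).
    Then x = 56 + 63·4 = 308, valid modulo lcm(63, 15) = 315: x ≡ 308 (mod 315).
Verify: 308 mod 21 = 14, 308 mod 9 = 2, 308 mod 15 = 8.

x ≡ 308 (mod 315).


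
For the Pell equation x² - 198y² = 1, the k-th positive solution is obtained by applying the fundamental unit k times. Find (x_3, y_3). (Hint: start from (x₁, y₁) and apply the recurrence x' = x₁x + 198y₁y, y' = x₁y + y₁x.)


Step 1: Find the fundamental solution (x₁, y₁) of x² - 198y² = 1.
  Expand √198 as a continued fraction. a₀ = ⌊√198⌋ = 14; iterate m_{k+1} = d_k·a_k − m_k, d_{k+1} = (198 − m_{k+1}²)/d_k, a_{k+1} = ⌊(a₀ + m_{k+1})/d_{k+1}⌋ (starting m₀ = 0, d₀ = 1), with convergents p_k = a_k·p_{k-1} + p_{k-2}, q_k = a_k·q_{k-1} + q_{k-2} (p₋₁ = 1, q₋₁ = 0):
  k = 0: a₀ = 14; p₀/q₀ = 14/1; p₀² − 198·q₀² = 196 − 198 = -2.
  k = 1: m = 14, d = 2, a = ⌊(14 + 14)/2⌋ = 14; p/q = (14·14 + 1)/(14·1 + 0) = 197/14; p² − 198·q² = 38809 − 38808 = 1.
  The first convergent with p² − 198·q² = 1 gives the fundamental solution (x₁, y₁) = (197, 14).
Step 2: Apply the recurrence (x_{n+1}, y_{n+1}) = (x₁x_n + 198y₁y_n, x₁y_n + y₁x_n) repeatedly.
  From (x_1, y_1) = (197, 14): x_2 = 197·197 + 198·14·14 = 77617; y_2 = 197·14 + 14·197 = 5516.
  From (x_2, y_2) = (77617, 5516): x_3 = 197·77617 + 198·14·5516 = 30580901; y_3 = 197·5516 + 14·77617 = 2173290.
Step 3: Verify x_3² - 198·y_3² = 935191505971801 - 935191505971800 = 1 (should be 1). ✓

(x_1, y_1) = (197, 14); (x_3, y_3) = (30580901, 2173290).


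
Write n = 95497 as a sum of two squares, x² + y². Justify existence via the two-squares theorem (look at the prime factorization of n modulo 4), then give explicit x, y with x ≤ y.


Step 1: Factor n = 95497 = 29 · 37 · 89.
Step 2: Check the mod-4 condition on each prime factor: 29 ≡ 1 (mod 4), exponent 1; 37 ≡ 1 (mod 4), exponent 1; 89 ≡ 1 (mod 4), exponent 1.
All primes ≡ 3 (mod 4) appear to even exponent (or don't appear), so by the two-squares theorem n IS expressible as a sum of two squares.
Step 3: Build a representation. Here n = 29 · 37 · 89 is a product of primes ≡ 1 (mod 4). Each prime p ≡ 1 (mod 4) is itself a sum of two squares; find a² by testing p − a² for a perfect square:
  29: 29 − 1² = 28, 29 − 2² = 25 = 5² ⇒ 29 = 2² + 5².
  37: 37 − 1² = 36 = 6² ⇒ 37 = 1² + 6².
  89: 89 − 1² = 88, 89 − 2² = 85, 89 − 3² = 80, 89 − 4² = 73, 89 − 5² = 64 = 8² ⇒ 89 = 5² + 8².
  Combine using the Brahmagupta–Fibonacci identity (a² + b²)(c² + d²) = (ac − bd)² + (ad + bc)² = (ac + bd)² + (ad − bc)²:
  29 · 37 = 1073: from (2² + 5²)(1² + 6²), take (2·1 − 5·6, 2·6 + 5·1) = (2 − 30, 12 + 5) = (-28, 17); dropping signs (only squares matter) gives (28, 17); check 28² + 17² = 784 + 289 = 1073 ✓.
  1073 · 89 = 95497: from (28² + 17²)(5² + 8²), take (28·5 − 17·8, 28·8 + 17·5) = (140 − 136, 224 + 85) = (4, 309); check 4² + 309² = 16 + 95481 = 95497 ✓.
Step 4: Order so x ≤ y and verify: 4² + 309² = 16 + 95481 = 95497 = n. ✓

n = 95497 = 4² + 309² (one valid representation with x ≤ y).


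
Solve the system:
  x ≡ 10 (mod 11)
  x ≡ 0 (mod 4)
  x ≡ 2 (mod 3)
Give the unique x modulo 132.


Moduli 11, 4, 3 are pairwise coprime; by CRT there is a unique solution modulo M = 11 · 4 · 3 = 132.
Solve pairwise, accumulating the modulus:
  Start with x ≡ 10 (mod 11).
  Combine with x ≡ 0 (mod 4): since gcd(11, 4) = 1, we get a unique residue mod 44.
    Write x = 10 + 11·t and substitute into x ≡ 0 (mod 4): 11·t ≡ 0 − 10 = -10 (mod 4).
    Reduce coefficients mod 4: 3·t ≡ 2 (mod 4).
    The inverse of 3 mod 4 is 3 (since 3·3 = 9 = 2·4 + 1), so t ≡ 3·2 = 6 ≡ 2 (mod 4).
    Then x = 10 + 11·2 = 32, valid modulo lcm(11, 4) = 44: x ≡ 32 (mod 44).
  Combine with x ≡ 2 (mod 3): since gcd(44, 3) = 1, we get a unique residue mod 132.
    Write x = 32 + 44·t and substitute into x ≡ 2 (mod 3): 44·t ≡ 2 − 32 = -30 (mod 3).
    Reduce coefficients mod 3: 2·t ≡ 0 (mod 3).
    The inverse of 2 mod 3 is 2 (since 2·2 = 4 = 1·3 + 1), so t ≡ 2·0 = 0 ≡ 0 (mod 3).
    Then x = 32 + 44·0 = 32, valid modulo lcm(44, 3) = 132: x ≡ 32 (mod 132).
Verify: 32 mod 11 = 10 ✓, 32 mod 4 = 0 ✓, 32 mod 3 = 2 ✓.

x ≡ 32 (mod 132).


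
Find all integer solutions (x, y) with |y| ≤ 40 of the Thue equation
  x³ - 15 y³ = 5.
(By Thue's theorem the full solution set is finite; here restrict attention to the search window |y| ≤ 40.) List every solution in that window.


The equation is x³ - 15y³ = 5. For fixed y, x³ = 15·y³ + 5, so a solution requires the RHS to be a perfect cube.
Strategy: iterate y from -40 to 40, compute RHS = 15·y³ + 5, and check whether it is a (positive or negative) perfect cube.
Check small values of y:
  y = 0: RHS = 5 is not a perfect cube.
  y = 1: RHS = 20 is not a perfect cube.
  y = -1: RHS = -10 is not a perfect cube.
  y = 2: RHS = 125 = (5)³ ⇒ x = 5 works.
  y = -2: RHS = -115 is not a perfect cube.
  y = 3: RHS = 410 is not a perfect cube.
  y = -3: RHS = -400 is not a perfect cube.
Continuing the search up to |y| = 40 finds no further solutions beyond those listed.
Collected solutions: (5, 2).

Solutions (with |y| ≤ 40): (5, 2).


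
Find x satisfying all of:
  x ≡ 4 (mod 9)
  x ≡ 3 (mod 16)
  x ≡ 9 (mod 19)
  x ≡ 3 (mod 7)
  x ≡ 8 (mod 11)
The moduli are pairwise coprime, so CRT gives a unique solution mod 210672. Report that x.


Product of moduli M = 9 · 16 · 19 · 7 · 11 = 210672.
Merge one congruence at a time:
  Start: x ≡ 4 (mod 9).
  Combine with x ≡ 3 (mod 16); new modulus lcm = 144.
    Write x = 4 + 9·t and substitute into x ≡ 3 (mod 16): 9·t ≡ 3 − 4 = -1 (mod 16).
    Reduce coefficients mod 16: 9·t ≡ 15 (mod 16).
    The inverse of 9 mod 16 is 9 (since 9·9 = 81 = 5·16 + 1), so t ≡ 9·15 = 135 ≡ 7 (mod 16).
    Then x = 4 + 9·7 = 67, valid modulo lcm(9, 16) = 144: x ≡ 67 (mod 144).
  Combine with x ≡ 9 (mod 19); new modulus lcm = 2736.
    Write x = 67 + 144·t and substitute into x ≡ 9 (mod 19): 144·t ≡ 9 − 67 = -58 (mod 19).
    Reduce coefficients mod 19: 11·t ≡ 18 (mod 19).
    The inverse of 11 mod 19 is 7 (since 11·7 = 77 = 4·19 + 1), so t ≡ 7·18 = 126 ≡ 12 (mod 19).
    Then x = 67 + 144·12 = 1795, valid modulo lcm(144, 19) = 2736: x ≡ 1795 (mod 2736).
  Combine with x ≡ 3 (mod 7); new modulus lcm = 19152.
    Write x = 1795 + 2736·t and substitute into x ≡ 3 (mod 7): 2736·t ≡ 3 − 1795 = -1792 (mod 7).
    Reduce coefficients mod 7: 6·t ≡ 0 (mod 7).
    The inverse of 6 mod 7 is 6 (since 6·6 = 36 = 5·7 + 1), so t ≡ 6·0 = 0 ≡ 0 (mod 7).
    Then x = 1795 + 2736·0 = 1795, valid modulo lcm(2736, 7) = 19152: x ≡ 1795 (mod 19152).
  Combine with x ≡ 8 (mod 11); new modulus lcm = 210672.
    Write x = 1795 + 19152·t and substitute into x ≡ 8 (mod 11): 19152·t ≡ 8 − 1795 = -1787 (mod 11).
    Reduce coefficients mod 11: 1·t ≡ 6 (mod 11).
    So t ≡ 6 (mod 11).
    Then x = 1795 + 19152·6 = 116707, valid modulo lcm(19152, 11) = 210672: x ≡ 116707 (mod 210672).
Verify against each original: 116707 mod 9 = 4, 116707 mod 16 = 3, 116707 mod 19 = 9, 116707 mod 7 = 3, 116707 mod 11 = 8.

x ≡ 116707 (mod 210672).


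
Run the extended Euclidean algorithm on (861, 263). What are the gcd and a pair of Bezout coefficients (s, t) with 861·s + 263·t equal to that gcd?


Euclidean algorithm on (861, 263) — divide until remainder is 0:
  861 = 3 · 263 + 72
  263 = 3 · 72 + 47
  72 = 1 · 47 + 25
  47 = 1 · 25 + 22
  25 = 1 · 22 + 3
  22 = 7 · 3 + 1
  3 = 3 · 1 + 0
gcd(861, 263) = 1.
Track Bezout coefficients alongside the remainders: start with r₀ = 861 = a·1 + b·0 (s = 1, t = 0) and r₁ = 263 = a·0 + b·1 (s = 0, t = 1); each new remainder r_{k+1} = r_{k-1} − q_k·r_k inherits s_{k+1} = s_{k-1} − q_k·s_k, t_{k+1} = t_{k-1} − q_k·t_k, so r_k = a·s_k + b·t_k at every step:
  q = 3: r = 72, s = 1 − 3·0 = 1, t = 0 − 3·1 = -3  (check: 861·1 + 263·(-3) = 72)
  q = 3: r = 47, s = 0 − 3·1 = -3, t = 1 − 3·(-3) = 10  (check: 861·(-3) + 263·10 = 47)
  q = 1: r = 25, s = 1 − 1·(-3) = 4, t = -3 − 1·10 = -13  (check: 861·4 + 263·(-13) = 25)
  q = 1: r = 22, s = -3 − 1·4 = -7, t = 10 − 1·(-13) = 23  (check: 861·(-7) + 263·23 = 22)
  q = 1: r = 3, s = 4 − 1·(-7) = 11, t = -13 − 1·23 = -36  (check: 861·11 + 263·(-36) = 3)
  q = 7: r = 1, s = -7 − 7·11 = -84, t = 23 − 7·(-36) = 275  (check: 861·(-84) + 263·275 = 1)
The row with r = 1 (the gcd) gives the Bezout coefficients s = -84, t = 275.
Result: 861 · (-84) + 263 · (275) = 1.

gcd(861, 263) = 1; s = -84, t = 275 (check: 861·(-84) + 263·275 = 1).


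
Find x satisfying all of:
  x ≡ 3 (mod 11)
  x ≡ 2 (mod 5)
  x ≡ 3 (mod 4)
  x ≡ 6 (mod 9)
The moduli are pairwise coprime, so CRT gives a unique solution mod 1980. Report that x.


Product of moduli M = 11 · 5 · 4 · 9 = 1980.
Merge one congruence at a time:
  Start: x ≡ 3 (mod 11).
  Combine with x ≡ 2 (mod 5); new modulus lcm = 55.
    Write x = 3 + 11·t and substitute into x ≡ 2 (mod 5): 11·t ≡ 2 − 3 = -1 (mod 5).
    Reduce coefficients mod 5: 1·t ≡ 4 (mod 5).
    So t ≡ 4 (mod 5).
    Then x = 3 + 11·4 = 47, valid modulo lcm(11, 5) = 55: x ≡ 47 (mod 55).
  Combine with x ≡ 3 (mod 4); new modulus lcm = 220.
    Write x = 47 + 55·t and substitute into x ≡ 3 (mod 4): 55·t ≡ 3 − 47 = -44 (mod 4).
    Reduce coefficients mod 4: 3·t ≡ 0 (mod 4).
    The inverse of 3 mod 4 is 3 (since 3·3 = 9 = 2·4 + 1), so t ≡ 3·0 = 0 ≡ 0 (mod 4).
    Then x = 47 + 55·0 = 47, valid modulo lcm(55, 4) = 220: x ≡ 47 (mod 220).
  Combine with x ≡ 6 (mod 9); new modulus lcm = 1980.
    Write x = 47 + 220·t and substitute into x ≡ 6 (mod 9): 220·t ≡ 6 − 47 = -41 (mod 9).
    Reduce coefficients mod 9: 4·t ≡ 4 (mod 9).
    The inverse of 4 mod 9 is 7 (since 4·7 = 28 = 3·9 + 1), so t ≡ 7·4 = 28 ≡ 1 (mod 9).
    Then x = 47 + 220·1 = 267, valid modulo lcm(220, 9) = 1980: x ≡ 267 (mod 1980).
Verify against each original: 267 mod 11 = 3, 267 mod 5 = 2, 267 mod 4 = 3, 267 mod 9 = 6.

x ≡ 267 (mod 1980).


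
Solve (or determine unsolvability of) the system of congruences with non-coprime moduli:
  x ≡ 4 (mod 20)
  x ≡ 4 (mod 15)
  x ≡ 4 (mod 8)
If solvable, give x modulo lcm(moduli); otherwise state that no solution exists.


Moduli 20, 15, 8 are not pairwise coprime, so CRT works modulo lcm(m_i) when all pairwise compatibility conditions hold.
Pairwise compatibility: gcd(m_i, m_j) must divide a_i - a_j for every pair.
Merge one congruence at a time:
  Start: x ≡ 4 (mod 20).
  Combine with x ≡ 4 (mod 15): gcd(20, 15) = 5; 4 - 4 = 0, which IS divisible by 5, so compatible.
    Write x = 4 + 20·t and substitute into x ≡ 4 (mod 15): 20·t ≡ 4 − 4 = 0 (mod 15).
    Divide the congruence (and modulus) by g = 5: 4·t ≡ 0 (mod 3).
    Reduce coefficients mod 3: 1·t ≡ 0 (mod 3).
    So t ≡ 0 (mod 3).
    Then x = 4 + 20·0 = 4, valid modulo lcm(20, 15) = 60: x ≡ 4 (mod 60).
  Combine with x ≡ 4 (mod 8): gcd(60, 8) = 4; 4 - 4 = 0, which IS divisible by 4, so compatible.
    Write x = 4 + 60·t and substitute into x ≡ 4 (mod 8): 60·t ≡ 4 − 4 = 0 (mod 8).
    Divide the congruence (and modulus) by g = 4: 15·t ≡ 0 (mod 2).
    Reduce coefficients mod 2: 1·t ≡ 0 (mod 2).
    So t ≡ 0 (mod 2).
    Then x = 4 + 60·0 = 4, valid modulo lcm(60, 8) = 120: x ≡ 4 (mod 120).
Verify: 4 mod 20 = 4, 4 mod 15 = 4, 4 mod 8 = 4.

x ≡ 4 (mod 120).


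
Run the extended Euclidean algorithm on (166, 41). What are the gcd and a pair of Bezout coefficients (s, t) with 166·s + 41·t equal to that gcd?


Euclidean algorithm on (166, 41) — divide until remainder is 0:
  166 = 4 · 41 + 2
  41 = 20 · 2 + 1
  2 = 2 · 1 + 0
gcd(166, 41) = 1.
Track Bezout coefficients alongside the remainders: start with r₀ = 166 = a·1 + b·0 (s = 1, t = 0) and r₁ = 41 = a·0 + b·1 (s = 0, t = 1); each new remainder r_{k+1} = r_{k-1} − q_k·r_k inherits s_{k+1} = s_{k-1} − q_k·s_k, t_{k+1} = t_{k-1} − q_k·t_k, so r_k = a·s_k + b·t_k at every step:
  q = 4: r = 2, s = 1 − 4·0 = 1, t = 0 − 4·1 = -4  (check: 166·1 + 41·(-4) = 2)
  q = 20: r = 1, s = 0 − 20·1 = -20, t = 1 − 20·(-4) = 81  (check: 166·(-20) + 41·81 = 1)
The row with r = 1 (the gcd) gives the Bezout coefficients s = -20, t = 81.
Result: 166 · (-20) + 41 · (81) = 1.

gcd(166, 41) = 1; s = -20, t = 81 (check: 166·(-20) + 41·81 = 1).


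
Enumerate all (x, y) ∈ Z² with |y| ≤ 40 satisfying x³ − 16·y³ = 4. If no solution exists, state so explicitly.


The equation is x³ - 16y³ = 4. For fixed y, x³ = 16·y³ + 4, so a solution requires the RHS to be a perfect cube.
Strategy: iterate y from -40 to 40, compute RHS = 16·y³ + 4, and check whether it is a (positive or negative) perfect cube.
Check small values of y:
  y = 0: RHS = 4 is not a perfect cube.
  y = 1: RHS = 20 is not a perfect cube.
  y = -1: RHS = -12 is not a perfect cube.
  y = 2: RHS = 132 is not a perfect cube.
  y = -2: RHS = -124 is not a perfect cube.
  y = 3: RHS = 436 is not a perfect cube.
  y = -3: RHS = -428 is not a perfect cube.
Continuing the search up to |y| = 40 finds no solutions either.
No (x, y) in the scanned range satisfies the equation.

No integer solutions with |y| ≤ 40.


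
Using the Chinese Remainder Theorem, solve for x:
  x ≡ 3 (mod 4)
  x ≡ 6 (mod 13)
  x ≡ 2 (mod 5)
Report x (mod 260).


Moduli 4, 13, 5 are pairwise coprime; by CRT there is a unique solution modulo M = 4 · 13 · 5 = 260.
Solve pairwise, accumulating the modulus:
  Start with x ≡ 3 (mod 4).
  Combine with x ≡ 6 (mod 13): since gcd(4, 13) = 1, we get a unique residue mod 52.
    Write x = 3 + 4·t and substitute into x ≡ 6 (mod 13): 4·t ≡ 6 − 3 = 3 (mod 13).
    The inverse of 4 mod 13 is 10 (since 4·10 = 40 = 3·13 + 1), so t ≡ 10·3 = 30 ≡ 4 (mod 13).
    Then x = 3 + 4·4 = 19, valid modulo lcm(4, 13) = 52: x ≡ 19 (mod 52).
  Combine with x ≡ 2 (mod 5): since gcd(52, 5) = 1, we get a unique residue mod 260.
    Write x = 19 + 52·t and substitute into x ≡ 2 (mod 5): 52·t ≡ 2 − 19 = -17 (mod 5).
    Reduce coefficients mod 5: 2·t ≡ 3 (mod 5).
    The inverse of 2 mod 5 is 3 (since 2·3 = 6 = 1·5 + 1), so t ≡ 3·3 = 9 ≡ 4 (mod 5).
    Then x = 19 + 52·4 = 227, valid modulo lcm(52, 5) = 260: x ≡ 227 (mod 260).
Verify: 227 mod 4 = 3 ✓, 227 mod 13 = 6 ✓, 227 mod 5 = 2 ✓.

x ≡ 227 (mod 260).


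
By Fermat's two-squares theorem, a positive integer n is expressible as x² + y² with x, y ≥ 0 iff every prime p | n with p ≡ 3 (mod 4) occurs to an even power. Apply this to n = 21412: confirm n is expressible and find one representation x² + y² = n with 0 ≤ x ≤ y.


Step 1: Factor n = 21412 = 2^2 · 53 · 101.
Step 2: Check the mod-4 condition on each prime factor: 2 = 2 (special); 53 ≡ 1 (mod 4), exponent 1; 101 ≡ 1 (mod 4), exponent 1.
All primes ≡ 3 (mod 4) appear to even exponent (or don't appear), so by the two-squares theorem n IS expressible as a sum of two squares.
Step 3: Build a representation. Group n = k² · m with k = 2 and m = 53 · 101 = 5353 (a product of primes ≡ 1 (mod 4)); a representation of m scales to one of n via (k·x)² + (k·y)² = k²(x² + y²). Each prime p ≡ 1 (mod 4) is itself a sum of two squares; find a² by testing p − a² for a perfect square:
  53: 53 − 1² = 52, 53 − 2² = 49 = 7² ⇒ 53 = 2² + 7².
  101: 101 − 1² = 100 = 10² ⇒ 101 = 1² + 10².
  Combine using the Brahmagupta–Fibonacci identity (a² + b²)(c² + d²) = (ac − bd)² + (ad + bc)² = (ac + bd)² + (ad − bc)²:
  53 · 101 = 5353: from (2² + 7²)(1² + 10²), take (2·1 − 7·10, 2·10 + 7·1) = (2 − 70, 20 + 7) = (-68, 27); dropping signs (only squares matter) gives (68, 27); check 68² + 27² = 4624 + 729 = 5353 ✓.
  Scale by k = 2: (2·68, 2·27) = (136, 54).
Step 4: Order so x ≤ y and verify: 54² + 136² = 2916 + 18496 = 21412 = n. ✓

n = 21412 = 54² + 136² (one valid representation with x ≤ y).


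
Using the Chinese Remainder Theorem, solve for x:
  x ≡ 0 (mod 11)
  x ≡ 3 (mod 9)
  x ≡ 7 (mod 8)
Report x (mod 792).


Moduli 11, 9, 8 are pairwise coprime; by CRT there is a unique solution modulo M = 11 · 9 · 8 = 792.
Solve pairwise, accumulating the modulus:
  Start with x ≡ 0 (mod 11).
  Combine with x ≡ 3 (mod 9): since gcd(11, 9) = 1, we get a unique residue mod 99.
    Write x = 0 + 11·t and substitute into x ≡ 3 (mod 9): 11·t ≡ 3 − 0 = 3 (mod 9).
    Reduce coefficients mod 9: 2·t ≡ 3 (mod 9).
    The inverse of 2 mod 9 is 5 (since 2·5 = 10 = 1·9 + 1), so t ≡ 5·3 = 15 ≡ 6 (mod 9).
    Then x = 0 + 11·6 = 66, valid modulo lcm(11, 9) = 99: x ≡ 66 (mod 99).
  Combine with x ≡ 7 (mod 8): since gcd(99, 8) = 1, we get a unique residue mod 792.
    Write x = 66 + 99·t and substitute into x ≡ 7 (mod 8): 99·t ≡ 7 − 66 = -59 (mod 8).
    Reduce coefficients mod 8: 3·t ≡ 5 (mod 8).
    The inverse of 3 mod 8 is 3 (since 3·3 = 9 = 1·8 + 1), so t ≡ 3·5 = 15 ≡ 7 (mod 8).
    Then x = 66 + 99·7 = 759, valid modulo lcm(99, 8) = 792: x ≡ 759 (mod 792).
Verify: 759 mod 11 = 0 ✓, 759 mod 9 = 3 ✓, 759 mod 8 = 7 ✓.

x ≡ 759 (mod 792).


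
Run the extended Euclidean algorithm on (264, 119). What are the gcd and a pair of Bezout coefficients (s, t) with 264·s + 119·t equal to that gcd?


Euclidean algorithm on (264, 119) — divide until remainder is 0:
  264 = 2 · 119 + 26
  119 = 4 · 26 + 15
  26 = 1 · 15 + 11
  15 = 1 · 11 + 4
  11 = 2 · 4 + 3
  4 = 1 · 3 + 1
  3 = 3 · 1 + 0
gcd(264, 119) = 1.
Track Bezout coefficients alongside the remainders: start with r₀ = 264 = a·1 + b·0 (s = 1, t = 0) and r₁ = 119 = a·0 + b·1 (s = 0, t = 1); each new remainder r_{k+1} = r_{k-1} − q_k·r_k inherits s_{k+1} = s_{k-1} − q_k·s_k, t_{k+1} = t_{k-1} − q_k·t_k, so r_k = a·s_k + b·t_k at every step:
  q = 2: r = 26, s = 1 − 2·0 = 1, t = 0 − 2·1 = -2  (check: 264·1 + 119·(-2) = 26)
  q = 4: r = 15, s = 0 − 4·1 = -4, t = 1 − 4·(-2) = 9  (check: 264·(-4) + 119·9 = 15)
  q = 1: r = 11, s = 1 − 1·(-4) = 5, t = -2 − 1·9 = -11  (check: 264·5 + 119·(-11) = 11)
  q = 1: r = 4, s = -4 − 1·5 = -9, t = 9 − 1·(-11) = 20  (check: 264·(-9) + 119·20 = 4)
  q = 2: r = 3, s = 5 − 2·(-9) = 23, t = -11 − 2·20 = -51  (check: 264·23 + 119·(-51) = 3)
  q = 1: r = 1, s = -9 − 1·23 = -32, t = 20 − 1·(-51) = 71  (check: 264·(-32) + 119·71 = 1)
The row with r = 1 (the gcd) gives the Bezout coefficients s = -32, t = 71.
Result: 264 · (-32) + 119 · (71) = 1.

gcd(264, 119) = 1; s = -32, t = 71 (check: 264·(-32) + 119·71 = 1).


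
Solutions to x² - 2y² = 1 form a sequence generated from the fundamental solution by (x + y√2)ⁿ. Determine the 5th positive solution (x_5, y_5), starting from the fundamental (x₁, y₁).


Step 1: Find the fundamental solution (x₁, y₁) of x² - 2y² = 1.
  Expand √2 as a continued fraction. a₀ = ⌊√2⌋ = 1; iterate m_{k+1} = d_k·a_k − m_k, d_{k+1} = (2 − m_{k+1}²)/d_k, a_{k+1} = ⌊(a₀ + m_{k+1})/d_{k+1}⌋ (starting m₀ = 0, d₀ = 1), with convergents p_k = a_k·p_{k-1} + p_{k-2}, q_k = a_k·q_{k-1} + q_{k-2} (p₋₁ = 1, q₋₁ = 0):
  k = 0: a₀ = 1; p₀/q₀ = 1/1; p₀² − 2·q₀² = 1 − 2 = -1.
  k = 1: m = 1, d = 1, a = ⌊(1 + 1)/1⌋ = 2; p/q = (2·1 + 1)/(2·1 + 0) = 3/2; p² − 2·q² = 9 − 8 = 1.
  The first convergent with p² − 2·q² = 1 gives the fundamental solution (x₁, y₁) = (3, 2).
Step 2: Apply the recurrence (x_{n+1}, y_{n+1}) = (x₁x_n + 2y₁y_n, x₁y_n + y₁x_n) repeatedly.
  From (x_1, y_1) = (3, 2): x_2 = 3·3 + 2·2·2 = 17; y_2 = 3·2 + 2·3 = 12.
  From (x_2, y_2) = (17, 12): x_3 = 3·17 + 2·2·12 = 99; y_3 = 3·12 + 2·17 = 70.
  From (x_3, y_3) = (99, 70): x_4 = 3·99 + 2·2·70 = 577; y_4 = 3·70 + 2·99 = 408.
  From (x_4, y_4) = (577, 408): x_5 = 3·577 + 2·2·408 = 3363; y_5 = 3·408 + 2·577 = 2378.
Step 3: Verify x_5² - 2·y_5² = 11309769 - 11309768 = 1 (should be 1). ✓

(x_1, y_1) = (3, 2); (x_5, y_5) = (3363, 2378).


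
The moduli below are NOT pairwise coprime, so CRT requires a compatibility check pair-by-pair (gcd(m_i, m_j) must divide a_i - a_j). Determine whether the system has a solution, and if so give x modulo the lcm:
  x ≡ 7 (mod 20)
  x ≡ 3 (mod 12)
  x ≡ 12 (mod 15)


Moduli 20, 12, 15 are not pairwise coprime, so CRT works modulo lcm(m_i) when all pairwise compatibility conditions hold.
Pairwise compatibility: gcd(m_i, m_j) must divide a_i - a_j for every pair.
Merge one congruence at a time:
  Start: x ≡ 7 (mod 20).
  Combine with x ≡ 3 (mod 12): gcd(20, 12) = 4; 3 - 7 = -4, which IS divisible by 4, so compatible.
    Write x = 7 + 20·t and substitute into x ≡ 3 (mod 12): 20·t ≡ 3 − 7 = -4 (mod 12).
    Divide the congruence (and modulus) by g = 4: 5·t ≡ -1 (mod 3).
    Reduce coefficients mod 3: 2·t ≡ 2 (mod 3).
    The inverse of 2 mod 3 is 2 (since 2·2 = 4 = 1·3 + 1), so t ≡ 2·2 = 4 ≡ 1 (mod 3).
    Then x = 7 + 20·1 = 27, valid modulo lcm(20, 12) = 60: x ≡ 27 (mod 60).
  Combine with x ≡ 12 (mod 15): gcd(60, 15) = 15; 12 - 27 = -15, which IS divisible by 15, so compatible.
    Write x = 27 + 60·t and substitute into x ≡ 12 (mod 15): 60·t ≡ 12 − 27 = -15 (mod 15).
    Divide the congruence (and modulus) by g = 15: 4·t ≡ -1 (mod 1).
    Modulo 1 every t works; take t = 0.
    Then x = 27 + 60·0 = 27, valid modulo lcm(60, 15) = 60: x ≡ 27 (mod 60).
Verify: 27 mod 20 = 7, 27 mod 12 = 3, 27 mod 15 = 12.

x ≡ 27 (mod 60).


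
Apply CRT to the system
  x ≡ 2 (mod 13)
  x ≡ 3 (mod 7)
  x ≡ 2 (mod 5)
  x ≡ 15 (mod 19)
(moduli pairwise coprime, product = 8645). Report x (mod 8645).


Product of moduli M = 13 · 7 · 5 · 19 = 8645.
Merge one congruence at a time:
  Start: x ≡ 2 (mod 13).
  Combine with x ≡ 3 (mod 7); new modulus lcm = 91.
    Write x = 2 + 13·t and substitute into x ≡ 3 (mod 7): 13·t ≡ 3 − 2 = 1 (mod 7).
    Reduce coefficients mod 7: 6·t ≡ 1 (mod 7).
    The inverse of 6 mod 7 is 6 (since 6·6 = 36 = 5·7 + 1), so t ≡ 6·1 = 6 ≡ 6 (mod 7).
    Then x = 2 + 13·6 = 80, valid modulo lcm(13, 7) = 91: x ≡ 80 (mod 91).
  Combine with x ≡ 2 (mod 5); new modulus lcm = 455.
    Write x = 80 + 91·t and substitute into x ≡ 2 (mod 5): 91·t ≡ 2 − 80 = -78 (mod 5).
    Reduce coefficients mod 5: 1·t ≡ 2 (mod 5).
    So t ≡ 2 (mod 5).
    Then x = 80 + 91·2 = 262, valid modulo lcm(91, 5) = 455: x ≡ 262 (mod 455).
  Combine with x ≡ 15 (mod 19); new modulus lcm = 8645.
    Write x = 262 + 455·t and substitute into x ≡ 15 (mod 19): 455·t ≡ 15 − 262 = -247 (mod 19).
    Reduce coefficients mod 19: 18·t ≡ 0 (mod 19).
    The inverse of 18 mod 19 is 18 (since 18·18 = 324 = 17·19 + 1), so t ≡ 18·0 = 0 ≡ 0 (mod 19).
    Then x = 262 + 455·0 = 262, valid modulo lcm(455, 19) = 8645: x ≡ 262 (mod 8645).
Verify against each original: 262 mod 13 = 2, 262 mod 7 = 3, 262 mod 5 = 2, 262 mod 19 = 15.

x ≡ 262 (mod 8645).


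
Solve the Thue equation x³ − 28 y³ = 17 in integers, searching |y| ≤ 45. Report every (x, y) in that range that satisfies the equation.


The equation is x³ - 28y³ = 17. For fixed y, x³ = 28·y³ + 17, so a solution requires the RHS to be a perfect cube.
Strategy: iterate y from -45 to 45, compute RHS = 28·y³ + 17, and check whether it is a (positive or negative) perfect cube.
Check small values of y:
  y = 0: RHS = 17 is not a perfect cube.
  y = 1: RHS = 45 is not a perfect cube.
  y = -1: RHS = -11 is not a perfect cube.
  y = 2: RHS = 241 is not a perfect cube.
  y = -2: RHS = -207 is not a perfect cube.
  y = 3: RHS = 773 is not a perfect cube.
  y = -3: RHS = -739 is not a perfect cube.
Continuing the search up to |y| = 45 finds no solutions either.
No (x, y) in the scanned range satisfies the equation.

No integer solutions with |y| ≤ 45.


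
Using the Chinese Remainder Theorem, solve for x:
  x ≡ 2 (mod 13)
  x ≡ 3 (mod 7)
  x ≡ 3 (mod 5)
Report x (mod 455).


Moduli 13, 7, 5 are pairwise coprime; by CRT there is a unique solution modulo M = 13 · 7 · 5 = 455.
Solve pairwise, accumulating the modulus:
  Start with x ≡ 2 (mod 13).
  Combine with x ≡ 3 (mod 7): since gcd(13, 7) = 1, we get a unique residue mod 91.
    Write x = 2 + 13·t and substitute into x ≡ 3 (mod 7): 13·t ≡ 3 − 2 = 1 (mod 7).
    Reduce coefficients mod 7: 6·t ≡ 1 (mod 7).
    The inverse of 6 mod 7 is 6 (since 6·6 = 36 = 5·7 + 1), so t ≡ 6·1 = 6 ≡ 6 (mod 7).
    Then x = 2 + 13·6 = 80, valid modulo lcm(13, 7) = 91: x ≡ 80 (mod 91).
  Combine with x ≡ 3 (mod 5): since gcd(91, 5) = 1, we get a unique residue mod 455.
    Write x = 80 + 91·t and substitute into x ≡ 3 (mod 5): 91·t ≡ 3 − 80 = -77 (mod 5).
    Reduce coefficients mod 5: 1·t ≡ 3 (mod 5).
    So t ≡ 3 (mod 5).
    Then x = 80 + 91·3 = 353, valid modulo lcm(91, 5) = 455: x ≡ 353 (mod 455).
Verify: 353 mod 13 = 2 ✓, 353 mod 7 = 3 ✓, 353 mod 5 = 3 ✓.

x ≡ 353 (mod 455).


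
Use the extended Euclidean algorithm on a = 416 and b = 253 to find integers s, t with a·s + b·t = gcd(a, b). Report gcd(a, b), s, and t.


Euclidean algorithm on (416, 253) — divide until remainder is 0:
  416 = 1 · 253 + 163
  253 = 1 · 163 + 90
  163 = 1 · 90 + 73
  90 = 1 · 73 + 17
  73 = 4 · 17 + 5
  17 = 3 · 5 + 2
  5 = 2 · 2 + 1
  2 = 2 · 1 + 0
gcd(416, 253) = 1.
Track Bezout coefficients alongside the remainders: start with r₀ = 416 = a·1 + b·0 (s = 1, t = 0) and r₁ = 253 = a·0 + b·1 (s = 0, t = 1); each new remainder r_{k+1} = r_{k-1} − q_k·r_k inherits s_{k+1} = s_{k-1} − q_k·s_k, t_{k+1} = t_{k-1} − q_k·t_k, so r_k = a·s_k + b·t_k at every step:
  q = 1: r = 163, s = 1 − 1·0 = 1, t = 0 − 1·1 = -1  (check: 416·1 + 253·(-1) = 163)
  q = 1: r = 90, s = 0 − 1·1 = -1, t = 1 − 1·(-1) = 2  (check: 416·(-1) + 253·2 = 90)
  q = 1: r = 73, s = 1 − 1·(-1) = 2, t = -1 − 1·2 = -3  (check: 416·2 + 253·(-3) = 73)
  q = 1: r = 17, s = -1 − 1·2 = -3, t = 2 − 1·(-3) = 5  (check: 416·(-3) + 253·5 = 17)
  q = 4: r = 5, s = 2 − 4·(-3) = 14, t = -3 − 4·5 = -23  (check: 416·14 + 253·(-23) = 5)
  q = 3: r = 2, s = -3 − 3·14 = -45, t = 5 − 3·(-23) = 74  (check: 416·(-45) + 253·74 = 2)
  q = 2: r = 1, s = 14 − 2·(-45) = 104, t = -23 − 2·74 = -171  (check: 416·104 + 253·(-171) = 1)
The row with r = 1 (the gcd) gives the Bezout coefficients s = 104, t = -171.
Result: 416 · (104) + 253 · (-171) = 1.

gcd(416, 253) = 1; s = 104, t = -171 (check: 416·104 + 253·(-171) = 1).


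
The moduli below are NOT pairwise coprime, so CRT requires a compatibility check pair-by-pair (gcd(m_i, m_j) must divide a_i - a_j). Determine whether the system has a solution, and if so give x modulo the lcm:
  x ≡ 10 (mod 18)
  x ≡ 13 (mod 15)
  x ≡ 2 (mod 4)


Moduli 18, 15, 4 are not pairwise coprime, so CRT works modulo lcm(m_i) when all pairwise compatibility conditions hold.
Pairwise compatibility: gcd(m_i, m_j) must divide a_i - a_j for every pair.
Merge one congruence at a time:
  Start: x ≡ 10 (mod 18).
  Combine with x ≡ 13 (mod 15): gcd(18, 15) = 3; 13 - 10 = 3, which IS divisible by 3, so compatible.
    Write x = 10 + 18·t and substitute into x ≡ 13 (mod 15): 18·t ≡ 13 − 10 = 3 (mod 15).
    Divide the congruence (and modulus) by g = 3: 6·t ≡ 1 (mod 5).
    Reduce coefficients mod 5: 1·t ≡ 1 (mod 5).
    So t ≡ 1 (mod 5).
    Then x = 10 + 18·1 = 28, valid modulo lcm(18, 15) = 90: x ≡ 28 (mod 90).
  Combine with x ≡ 2 (mod 4): gcd(90, 4) = 2; 2 - 28 = -26, which IS divisible by 2, so compatible.
    Write x = 28 + 90·t and substitute into x ≡ 2 (mod 4): 90·t ≡ 2 − 28 = -26 (mod 4).
    Divide the congruence (and modulus) by g = 2: 45·t ≡ -13 (mod 2).
    Reduce coefficients mod 2: 1·t ≡ 1 (mod 2).
    So t ≡ 1 (mod 2).
    Then x = 28 + 90·1 = 118, valid modulo lcm(90, 4) = 180: x ≡ 118 (mod 180).
Verify: 118 mod 18 = 10, 118 mod 15 = 13, 118 mod 4 = 2.

x ≡ 118 (mod 180).


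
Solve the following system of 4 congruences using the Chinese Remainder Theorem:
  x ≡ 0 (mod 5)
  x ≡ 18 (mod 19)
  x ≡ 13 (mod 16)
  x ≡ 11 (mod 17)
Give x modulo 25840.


Product of moduli M = 5 · 19 · 16 · 17 = 25840.
Merge one congruence at a time:
  Start: x ≡ 0 (mod 5).
  Combine with x ≡ 18 (mod 19); new modulus lcm = 95.
    Write x = 0 + 5·t and substitute into x ≡ 18 (mod 19): 5·t ≡ 18 − 0 = 18 (mod 19).
    The inverse of 5 mod 19 is 4 (since 5·4 = 20 = 1·19 + 1), so t ≡ 4·18 = 72 ≡ 15 (mod 19).
    Then x = 0 + 5·15 = 75, valid modulo lcm(5, 19) = 95: x ≡ 75 (mod 95).
  Combine with x ≡ 13 (mod 16); new modulus lcm = 1520.
    Write x = 75 + 95·t and substitute into x ≡ 13 (mod 16): 95·t ≡ 13 − 75 = -62 (mod 16).
    Reduce coefficients mod 16: 15·t ≡ 2 (mod 16).
    The inverse of 15 mod 16 is 15 (since 15·15 = 225 = 14·16 + 1), so t ≡ 15·2 = 30 ≡ 14 (mod 16).
    Then x = 75 + 95·14 = 1405, valid modulo lcm(95, 16) = 1520: x ≡ 1405 (mod 1520).
  Combine with x ≡ 11 (mod 17); new modulus lcm = 25840.
    Write x = 1405 + 1520·t and substitute into x ≡ 11 (mod 17): 1520·t ≡ 11 − 1405 = -1394 (mod 17).
    Reduce coefficients mod 17: 7·t ≡ 0 (mod 17).
    The inverse of 7 mod 17 is 5 (since 7·5 = 35 = 2·17 + 1), so t ≡ 5·0 = 0 ≡ 0 (mod 17).
    Then x = 1405 + 1520·0 = 1405, valid modulo lcm(1520, 17) = 25840: x ≡ 1405 (mod 25840).
Verify against each original: 1405 mod 5 = 0, 1405 mod 19 = 18, 1405 mod 16 = 13, 1405 mod 17 = 11.

x ≡ 1405 (mod 25840).


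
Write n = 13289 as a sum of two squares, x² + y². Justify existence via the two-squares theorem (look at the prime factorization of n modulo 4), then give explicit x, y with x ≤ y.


Step 1: Factor n = 13289 = 97 · 137.
Step 2: Check the mod-4 condition on each prime factor: 97 ≡ 1 (mod 4), exponent 1; 137 ≡ 1 (mod 4), exponent 1.
All primes ≡ 3 (mod 4) appear to even exponent (or don't appear), so by the two-squares theorem n IS expressible as a sum of two squares.
Step 3: Build a representation. Here n = 97 · 137 is a product of primes ≡ 1 (mod 4). Each prime p ≡ 1 (mod 4) is itself a sum of two squares; find a² by testing p − a² for a perfect square:
  97: 97 − 1² = 96, 97 − 2² = 93, 97 − 3² = 88, 97 − 4² = 81 = 9² ⇒ 97 = 4² + 9².
  137: 137 − 1² = 136, 137 − 2² = 133, 137 − 3² = 128, 137 − 4² = 121 = 11² ⇒ 137 = 4² + 11².
  Combine using the Brahmagupta–Fibonacci identity (a² + b²)(c² + d²) = (ac − bd)² + (ad + bc)² = (ac + bd)² + (ad − bc)²:
  97 · 137 = 13289: from (4² + 9²)(4² + 11²), take (4·4 − 9·11, 4·11 + 9·4) = (16 − 99, 44 + 36) = (-83, 80); dropping signs (only squares matter) gives (83, 80); check 83² + 80² = 6889 + 6400 = 13289 ✓.
Step 4: Order so x ≤ y and verify: 80² + 83² = 6400 + 6889 = 13289 = n. ✓

n = 13289 = 80² + 83² (one valid representation with x ≤ y).


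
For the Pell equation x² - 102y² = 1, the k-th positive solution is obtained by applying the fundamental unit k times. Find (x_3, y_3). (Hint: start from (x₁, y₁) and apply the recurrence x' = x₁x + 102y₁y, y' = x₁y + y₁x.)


Step 1: Find the fundamental solution (x₁, y₁) of x² - 102y² = 1.
  Expand √102 as a continued fraction. a₀ = ⌊√102⌋ = 10; iterate m_{k+1} = d_k·a_k − m_k, d_{k+1} = (102 − m_{k+1}²)/d_k, a_{k+1} = ⌊(a₀ + m_{k+1})/d_{k+1}⌋ (starting m₀ = 0, d₀ = 1), with convergents p_k = a_k·p_{k-1} + p_{k-2}, q_k = a_k·q_{k-1} + q_{k-2} (p₋₁ = 1, q₋₁ = 0):
  k = 0: a₀ = 10; p₀/q₀ = 10/1; p₀² − 102·q₀² = 100 − 102 = -2.
  k = 1: m = 10, d = 2, a = ⌊(10 + 10)/2⌋ = 10; p/q = (10·10 + 1)/(10·1 + 0) = 101/10; p² − 102·q² = 10201 − 10200 = 1.
  The first convergent with p² − 102·q² = 1 gives the fundamental solution (x₁, y₁) = (101, 10).
Step 2: Apply the recurrence (x_{n+1}, y_{n+1}) = (x₁x_n + 102y₁y_n, x₁y_n + y₁x_n) repeatedly.
  From (x_1, y_1) = (101, 10): x_2 = 101·101 + 102·10·10 = 20401; y_2 = 101·10 + 10·101 = 2020.
  From (x_2, y_2) = (20401, 2020): x_3 = 101·20401 + 102·10·2020 = 4120901; y_3 = 101·2020 + 10·20401 = 408030.
Step 3: Verify x_3² - 102·y_3² = 16981825051801 - 16981825051800 = 1 (should be 1). ✓

(x_1, y_1) = (101, 10); (x_3, y_3) = (4120901, 408030).


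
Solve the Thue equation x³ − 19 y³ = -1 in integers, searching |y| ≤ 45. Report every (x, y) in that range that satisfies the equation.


The equation is x³ - 19y³ = -1. For fixed y, x³ = 19·y³ − 1, so a solution requires the RHS to be a perfect cube.
Strategy: iterate y from -45 to 45, compute RHS = 19·y³ − 1, and check whether it is a (positive or negative) perfect cube.
Check small values of y:
  y = 0: RHS = -1 = (-1)³ ⇒ x = -1 works.
  y = 1: RHS = 18 is not a perfect cube.
  y = -1: RHS = -20 is not a perfect cube.
  y = 2: RHS = 151 is not a perfect cube.
  y = -2: RHS = -153 is not a perfect cube.
  y = 3: RHS = 512 = (8)³ ⇒ x = 8 works.
  y = -3: RHS = -514 is not a perfect cube.
Continuing the search up to |y| = 45 finds no further solutions beyond those listed.
Collected solutions: (-1, 0), (8, 3).

Solutions (with |y| ≤ 45): (-1, 0), (8, 3).
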